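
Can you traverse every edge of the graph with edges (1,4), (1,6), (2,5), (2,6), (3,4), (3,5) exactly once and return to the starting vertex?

Step 1: Find the degree of each vertex:
  deg(1) = 2
  deg(2) = 2
  deg(3) = 2
  deg(4) = 2
  deg(5) = 2
  deg(6) = 2

Step 2: Count vertices with odd degree:
  All vertices have even degree (0 odd-degree vertices)

Step 3: Apply Euler's theorem:
  - Eulerian circuit exists iff graph is connected and all vertices have even degree
  - Eulerian path exists iff graph is connected and has 0 or 2 odd-degree vertices

Graph is connected with 0 odd-degree vertices.
Both Eulerian circuit and Eulerian path exist.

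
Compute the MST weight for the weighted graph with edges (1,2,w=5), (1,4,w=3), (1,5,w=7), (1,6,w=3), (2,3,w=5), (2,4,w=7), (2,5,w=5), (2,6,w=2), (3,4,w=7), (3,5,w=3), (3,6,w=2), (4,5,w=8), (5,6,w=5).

Apply Kruskal's algorithm (sort edges by weight, add if no cycle):

Sorted edges by weight:
  (2,6) w=2
  (3,6) w=2
  (1,4) w=3
  (1,6) w=3
  (3,5) w=3
  (1,2) w=5
  (2,3) w=5
  (2,5) w=5
  (5,6) w=5
  (1,5) w=7
  (2,4) w=7
  (3,4) w=7
  (4,5) w=8

Add edge (2,6) w=2 -- no cycle. Running total: 2
Add edge (3,6) w=2 -- no cycle. Running total: 4
Add edge (1,4) w=3 -- no cycle. Running total: 7
Add edge (1,6) w=3 -- no cycle. Running total: 10
Add edge (3,5) w=3 -- no cycle. Running total: 13

MST edges: (2,6,w=2), (3,6,w=2), (1,4,w=3), (1,6,w=3), (3,5,w=3)
Total MST weight: 2 + 2 + 3 + 3 + 3 = 13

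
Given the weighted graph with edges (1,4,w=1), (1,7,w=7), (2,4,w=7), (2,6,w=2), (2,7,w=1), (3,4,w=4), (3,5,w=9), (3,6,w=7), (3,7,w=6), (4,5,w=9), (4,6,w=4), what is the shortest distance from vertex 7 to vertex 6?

Step 1: Build adjacency list with weights:
  1: 4(w=1), 7(w=7)
  2: 4(w=7), 6(w=2), 7(w=1)
  3: 4(w=4), 5(w=9), 6(w=7), 7(w=6)
  4: 1(w=1), 2(w=7), 3(w=4), 5(w=9), 6(w=4)
  5: 3(w=9), 4(w=9)
  6: 2(w=2), 3(w=7), 4(w=4)
  7: 1(w=7), 2(w=1), 3(w=6)

Step 2: Apply Dijkstra's algorithm from vertex 7:
  Visit vertex 7 (distance=0)
    Update dist[1] = 7
    Update dist[2] = 1
    Update dist[3] = 6
  Visit vertex 2 (distance=1)
    Update dist[4] = 8
    Update dist[6] = 3
  Visit vertex 6 (distance=3)
    Update dist[4] = 7

Step 3: Shortest path: 7 -> 2 -> 6
Total weight: 1 + 2 = 3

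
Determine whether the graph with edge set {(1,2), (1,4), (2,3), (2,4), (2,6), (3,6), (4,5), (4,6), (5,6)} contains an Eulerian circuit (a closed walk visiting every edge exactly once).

Step 1: Find the degree of each vertex:
  deg(1) = 2
  deg(2) = 4
  deg(3) = 2
  deg(4) = 4
  deg(5) = 2
  deg(6) = 4

Step 2: Count vertices with odd degree:
  All vertices have even degree (0 odd-degree vertices)

Step 3: Apply Euler's theorem:
  - Eulerian circuit exists iff graph is connected and all vertices have even degree
  - Eulerian path exists iff graph is connected and has 0 or 2 odd-degree vertices

Graph is connected with 0 odd-degree vertices.
Both Eulerian circuit and Eulerian path exist.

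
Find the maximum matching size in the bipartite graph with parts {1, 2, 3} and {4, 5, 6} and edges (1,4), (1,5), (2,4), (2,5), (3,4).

Step 1: List the neighbors of each left vertex:
  1: 4, 5
  2: 4, 5
  3: 4

Step 2: Greedily match left vertices, then look for augmenting paths:
  Match 1 -- 4
  Match 2 -- 5
  No augmenting path remains.

Step 3: Verify this is maximum:
  Matching has size 2. The vertex set {4, 5} covers every edge and has size 2; any matching has at most one edge per cover vertex, so 2 is maximum (König's theorem).

Maximum matching: {(1,4), (2,5)}
Size: 2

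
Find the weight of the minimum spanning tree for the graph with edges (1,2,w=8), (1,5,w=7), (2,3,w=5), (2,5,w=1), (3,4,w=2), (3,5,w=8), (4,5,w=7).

Apply Kruskal's algorithm (sort edges by weight, add if no cycle):

Sorted edges by weight:
  (2,5) w=1
  (3,4) w=2
  (2,3) w=5
  (1,5) w=7
  (4,5) w=7
  (1,2) w=8
  (3,5) w=8

Add edge (2,5) w=1 -- no cycle. Running total: 1
Add edge (3,4) w=2 -- no cycle. Running total: 3
Add edge (2,3) w=5 -- no cycle. Running total: 8
Add edge (1,5) w=7 -- no cycle. Running total: 15

MST edges: (2,5,w=1), (3,4,w=2), (2,3,w=5), (1,5,w=7)
Total MST weight: 1 + 2 + 5 + 7 = 15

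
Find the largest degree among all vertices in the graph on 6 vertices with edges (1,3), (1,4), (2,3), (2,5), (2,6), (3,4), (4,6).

Step 1: Count edges incident to each vertex:
  deg(1) = 2 (neighbors: 3, 4)
  deg(2) = 3 (neighbors: 3, 5, 6)
  deg(3) = 3 (neighbors: 1, 2, 4)
  deg(4) = 3 (neighbors: 1, 3, 6)
  deg(5) = 1 (neighbors: 2)
  deg(6) = 2 (neighbors: 2, 4)

Step 2: Find maximum:
  max(2, 3, 3, 3, 1, 2) = 3 (vertex 2)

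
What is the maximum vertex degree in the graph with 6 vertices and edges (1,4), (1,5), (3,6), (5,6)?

Step 1: Count edges incident to each vertex:
  deg(1) = 2 (neighbors: 4, 5)
  deg(2) = 0 (neighbors: none)
  deg(3) = 1 (neighbors: 6)
  deg(4) = 1 (neighbors: 1)
  deg(5) = 2 (neighbors: 1, 6)
  deg(6) = 2 (neighbors: 3, 5)

Step 2: Find maximum:
  max(2, 0, 1, 1, 2, 2) = 2 (vertex 1)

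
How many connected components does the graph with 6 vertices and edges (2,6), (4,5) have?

Step 1: Build adjacency list from edges:
  1: (none)
  2: 6
  3: (none)
  4: 5
  5: 4
  6: 2

Step 2: Run BFS/DFS from vertex 1:
  Visited: {1}
  Reached 1 of 6 vertices

Step 3: Only 1 of 6 vertices reached. Graph is disconnected.
Connected components: {1}, {2, 6}, {3}, {4, 5}
Number of connected components: 4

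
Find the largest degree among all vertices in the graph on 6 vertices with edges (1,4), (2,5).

Step 1: Count edges incident to each vertex:
  deg(1) = 1 (neighbors: 4)
  deg(2) = 1 (neighbors: 5)
  deg(3) = 0 (neighbors: none)
  deg(4) = 1 (neighbors: 1)
  deg(5) = 1 (neighbors: 2)
  deg(6) = 0 (neighbors: none)

Step 2: Find maximum:
  max(1, 1, 0, 1, 1, 0) = 1 (vertex 1)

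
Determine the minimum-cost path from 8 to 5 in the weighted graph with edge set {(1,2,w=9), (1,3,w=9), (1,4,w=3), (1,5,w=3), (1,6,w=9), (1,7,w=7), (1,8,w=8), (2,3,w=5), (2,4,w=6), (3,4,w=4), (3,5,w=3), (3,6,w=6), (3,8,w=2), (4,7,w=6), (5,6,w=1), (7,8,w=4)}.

Step 1: Build adjacency list with weights:
  1: 2(w=9), 3(w=9), 4(w=3), 5(w=3), 6(w=9), 7(w=7), 8(w=8)
  2: 1(w=9), 3(w=5), 4(w=6)
  3: 1(w=9), 2(w=5), 4(w=4), 5(w=3), 6(w=6), 8(w=2)
  4: 1(w=3), 2(w=6), 3(w=4), 7(w=6)
  5: 1(w=3), 3(w=3), 6(w=1)
  6: 1(w=9), 3(w=6), 5(w=1)
  7: 1(w=7), 4(w=6), 8(w=4)
  8: 1(w=8), 3(w=2), 7(w=4)

Step 2: Apply Dijkstra's algorithm from vertex 8:
  Visit vertex 8 (distance=0)
    Update dist[1] = 8
    Update dist[3] = 2
    Update dist[7] = 4
  Visit vertex 3 (distance=2)
    Update dist[2] = 7
    Update dist[4] = 6
    Update dist[5] = 5
    Update dist[6] = 8
  Visit vertex 7 (distance=4)
  Visit vertex 5 (distance=5)
    Update dist[6] = 6

Step 3: Shortest path: 8 -> 3 -> 5
Total weight: 2 + 3 = 5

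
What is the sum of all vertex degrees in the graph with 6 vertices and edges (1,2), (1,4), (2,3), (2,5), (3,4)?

Step 1: Count edges incident to each vertex:
  deg(1) = 2 (neighbors: 2, 4)
  deg(2) = 3 (neighbors: 1, 3, 5)
  deg(3) = 2 (neighbors: 2, 4)
  deg(4) = 2 (neighbors: 1, 3)
  deg(5) = 1 (neighbors: 2)
  deg(6) = 0 (neighbors: none)

Step 2: Sum all degrees:
  2 + 3 + 2 + 2 + 1 + 0 = 10

Verification: sum of degrees = 2 * |E| = 2 * 5 = 10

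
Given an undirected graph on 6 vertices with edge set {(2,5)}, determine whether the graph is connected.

Step 1: Build adjacency list from edges:
  1: (none)
  2: 5
  3: (none)
  4: (none)
  5: 2
  6: (none)

Step 2: Run BFS/DFS from vertex 1:
  Visited: {1}
  Reached 1 of 6 vertices

Step 3: Only 1 of 6 vertices reached. Graph is disconnected.
Connected components: {1}, {2, 5}, {3}, {4}, {6}
Answer: No, the graph is not connected (5 components).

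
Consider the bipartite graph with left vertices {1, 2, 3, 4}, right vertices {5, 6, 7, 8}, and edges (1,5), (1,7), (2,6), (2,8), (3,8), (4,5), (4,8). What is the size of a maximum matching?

Step 1: List the neighbors of each left vertex:
  1: 5, 7
  2: 6, 8
  3: 8
  4: 5, 8

Step 2: Greedily match left vertices, then look for augmenting paths:
  Match 1 -- 7
  Match 2 -- 6
  Match 3 -- 8
  Match 4 -- 5
  No augmenting path remains.

Step 3: Verify this is maximum:
  Matching size 4 = min(|L|, |R|) = min(4, 4), which is an upper bound, so this matching is maximum.

Maximum matching: {(1,7), (2,6), (3,8), (4,5)}
Size: 4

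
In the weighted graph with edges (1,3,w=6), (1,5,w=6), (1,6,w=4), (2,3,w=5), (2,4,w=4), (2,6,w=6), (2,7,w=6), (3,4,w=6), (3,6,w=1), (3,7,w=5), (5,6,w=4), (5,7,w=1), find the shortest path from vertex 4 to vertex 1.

Step 1: Build adjacency list with weights:
  1: 3(w=6), 5(w=6), 6(w=4)
  2: 3(w=5), 4(w=4), 6(w=6), 7(w=6)
  3: 1(w=6), 2(w=5), 4(w=6), 6(w=1), 7(w=5)
  4: 2(w=4), 3(w=6)
  5: 1(w=6), 6(w=4), 7(w=1)
  6: 1(w=4), 2(w=6), 3(w=1), 5(w=4)
  7: 2(w=6), 3(w=5), 5(w=1)

Step 2: Apply Dijkstra's algorithm from vertex 4:
  Visit vertex 4 (distance=0)
    Update dist[2] = 4
    Update dist[3] = 6
  Visit vertex 2 (distance=4)
    Update dist[6] = 10
    Update dist[7] = 10
  Visit vertex 3 (distance=6)
    Update dist[1] = 12
    Update dist[6] = 7
  Visit vertex 6 (distance=7)
    Update dist[1] = 11
    Update dist[5] = 11
  Visit vertex 7 (distance=10)
  Visit vertex 1 (distance=11)

Step 3: Shortest path: 4 -> 3 -> 6 -> 1
Total weight: 6 + 1 + 4 = 11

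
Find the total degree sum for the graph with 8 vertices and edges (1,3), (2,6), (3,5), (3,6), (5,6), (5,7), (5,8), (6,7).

Step 1: Count edges incident to each vertex:
  deg(1) = 1 (neighbors: 3)
  deg(2) = 1 (neighbors: 6)
  deg(3) = 3 (neighbors: 1, 5, 6)
  deg(4) = 0 (neighbors: none)
  deg(5) = 4 (neighbors: 3, 6, 7, 8)
  deg(6) = 4 (neighbors: 2, 3, 5, 7)
  deg(7) = 2 (neighbors: 5, 6)
  deg(8) = 1 (neighbors: 5)

Step 2: Sum all degrees:
  1 + 1 + 3 + 0 + 4 + 4 + 2 + 1 = 16

Verification: sum of degrees = 2 * |E| = 2 * 8 = 16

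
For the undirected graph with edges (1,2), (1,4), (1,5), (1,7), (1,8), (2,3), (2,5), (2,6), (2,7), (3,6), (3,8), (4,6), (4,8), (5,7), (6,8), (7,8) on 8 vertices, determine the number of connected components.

Step 1: Build adjacency list from edges:
  1: 2, 4, 5, 7, 8
  2: 1, 3, 5, 6, 7
  3: 2, 6, 8
  4: 1, 6, 8
  5: 1, 2, 7
  6: 2, 3, 4, 8
  7: 1, 2, 5, 8
  8: 1, 3, 4, 6, 7

Step 2: Run BFS/DFS from vertex 1:
  Visited: {1, 2, 4, 5, 7, 8, 3, 6}
  Reached 8 of 8 vertices

Step 3: All 8 vertices reached from vertex 1, so the graph is connected.
Number of connected components: 1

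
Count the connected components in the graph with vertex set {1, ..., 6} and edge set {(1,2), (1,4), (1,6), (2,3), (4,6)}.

Step 1: Build adjacency list from edges:
  1: 2, 4, 6
  2: 1, 3
  3: 2
  4: 1, 6
  5: (none)
  6: 1, 4

Step 2: Run BFS/DFS from vertex 1:
  Visited: {1, 2, 4, 6, 3}
  Reached 5 of 6 vertices

Step 3: Only 5 of 6 vertices reached. Graph is disconnected.
Connected components: {1, 2, 3, 4, 6}, {5}
Number of connected components: 2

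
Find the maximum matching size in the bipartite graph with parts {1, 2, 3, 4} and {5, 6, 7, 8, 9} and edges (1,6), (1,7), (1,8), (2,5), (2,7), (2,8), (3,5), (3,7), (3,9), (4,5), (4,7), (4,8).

Step 1: List the neighbors of each left vertex:
  1: 6, 7, 8
  2: 5, 7, 8
  3: 5, 7, 9
  4: 5, 7, 8

Step 2: Greedily match left vertices, then look for augmenting paths:
  Match 1 -- 6
  Match 2 -- 5
  Match 3 -- 7
  Match 4 -- 8
  No augmenting path remains.

Step 3: Verify this is maximum:
  Matching size 4 = min(|L|, |R|) = min(4, 5), which is an upper bound, so this matching is maximum.

Maximum matching: {(1,6), (2,5), (3,7), (4,8)}
Size: 4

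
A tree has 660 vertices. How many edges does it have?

A tree on n vertices always has exactly n - 1 edges.
For n = 660: edges = 660 - 1 = 659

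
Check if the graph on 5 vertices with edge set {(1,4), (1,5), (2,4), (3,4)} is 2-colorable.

Step 1: Attempt 2-coloring using BFS:
  Start at vertex 1, assign color 0
  Color vertex 4 with color 1 (neighbor of 1)
  Color vertex 5 with color 1 (neighbor of 1)
  Color vertex 2 with color 0 (neighbor of 4)
  Color vertex 3 with color 0 (neighbor of 4)

Step 2: 2-coloring succeeded. No conflicts found.
  Set A (color 0): {1, 2, 3}
  Set B (color 1): {4, 5}

The graph is bipartite with partition {1, 2, 3}, {4, 5}.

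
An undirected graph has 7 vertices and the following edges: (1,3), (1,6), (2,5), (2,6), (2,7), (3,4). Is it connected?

Step 1: Build adjacency list from edges:
  1: 3, 6
  2: 5, 6, 7
  3: 1, 4
  4: 3
  5: 2
  6: 1, 2
  7: 2

Step 2: Run BFS/DFS from vertex 1:
  Visited: {1, 3, 6, 4, 2, 5, 7}
  Reached 7 of 7 vertices

Step 3: All 7 vertices reached from vertex 1, so the graph is connected.
Answer: Yes, the graph is connected.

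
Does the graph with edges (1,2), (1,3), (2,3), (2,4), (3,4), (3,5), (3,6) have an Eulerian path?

Step 1: Find the degree of each vertex:
  deg(1) = 2
  deg(2) = 3
  deg(3) = 5
  deg(4) = 2
  deg(5) = 1
  deg(6) = 1

Step 2: Count vertices with odd degree:
  Odd-degree vertices: 2, 3, 5, 6 (4 total)

Step 3: Apply Euler's theorem:
  - Eulerian circuit exists iff graph is connected and all vertices have even degree
  - Eulerian path exists iff graph is connected and has 0 or 2 odd-degree vertices

Graph has 4 odd-degree vertices (need 0 or 2).
Neither Eulerian path nor Eulerian circuit exists.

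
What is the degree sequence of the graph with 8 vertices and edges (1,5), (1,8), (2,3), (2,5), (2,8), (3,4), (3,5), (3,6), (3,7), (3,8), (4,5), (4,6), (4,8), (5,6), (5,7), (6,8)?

Step 1: Count edges incident to each vertex:
  deg(1) = 2 (neighbors: 5, 8)
  deg(2) = 3 (neighbors: 3, 5, 8)
  deg(3) = 6 (neighbors: 2, 4, 5, 6, 7, 8)
  deg(4) = 4 (neighbors: 3, 5, 6, 8)
  deg(5) = 6 (neighbors: 1, 2, 3, 4, 6, 7)
  deg(6) = 4 (neighbors: 3, 4, 5, 8)
  deg(7) = 2 (neighbors: 3, 5)
  deg(8) = 5 (neighbors: 1, 2, 3, 4, 6)

Step 2: Sort degrees in non-increasing order:
  Degrees: [2, 3, 6, 4, 6, 4, 2, 5] -> sorted: [6, 6, 5, 4, 4, 3, 2, 2]

Degree sequence: [6, 6, 5, 4, 4, 3, 2, 2]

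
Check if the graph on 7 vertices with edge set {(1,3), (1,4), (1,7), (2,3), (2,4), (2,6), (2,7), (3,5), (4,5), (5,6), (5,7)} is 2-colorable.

Step 1: Attempt 2-coloring using BFS:
  Start at vertex 1, assign color 0
  Color vertex 3 with color 1 (neighbor of 1)
  Color vertex 4 with color 1 (neighbor of 1)
  Color vertex 7 with color 1 (neighbor of 1)
  Color vertex 2 with color 0 (neighbor of 3)
  Color vertex 5 with color 0 (neighbor of 3)
  Color vertex 6 with color 1 (neighbor of 2)

Step 2: 2-coloring succeeded. No conflicts found.
  Set A (color 0): {1, 2, 5}
  Set B (color 1): {3, 4, 6, 7}

The graph is bipartite with partition {1, 2, 5}, {3, 4, 6, 7}.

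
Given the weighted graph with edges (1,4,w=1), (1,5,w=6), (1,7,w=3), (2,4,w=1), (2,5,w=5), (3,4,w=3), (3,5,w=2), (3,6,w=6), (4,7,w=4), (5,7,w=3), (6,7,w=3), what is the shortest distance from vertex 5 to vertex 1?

Step 1: Build adjacency list with weights:
  1: 4(w=1), 5(w=6), 7(w=3)
  2: 4(w=1), 5(w=5)
  3: 4(w=3), 5(w=2), 6(w=6)
  4: 1(w=1), 2(w=1), 3(w=3), 7(w=4)
  5: 1(w=6), 2(w=5), 3(w=2), 7(w=3)
  6: 3(w=6), 7(w=3)
  7: 1(w=3), 4(w=4), 5(w=3), 6(w=3)

Step 2: Apply Dijkstra's algorithm from vertex 5:
  Visit vertex 5 (distance=0)
    Update dist[1] = 6
    Update dist[2] = 5
    Update dist[3] = 2
    Update dist[7] = 3
  Visit vertex 3 (distance=2)
    Update dist[4] = 5
    Update dist[6] = 8
  Visit vertex 7 (distance=3)
    Update dist[6] = 6
  Visit vertex 2 (distance=5)
  Visit vertex 4 (distance=5)
  Visit vertex 1 (distance=6)

Step 3: Shortest path: 5 -> 1
Total weight: 6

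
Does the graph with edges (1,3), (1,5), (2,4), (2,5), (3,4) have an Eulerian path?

Step 1: Find the degree of each vertex:
  deg(1) = 2
  deg(2) = 2
  deg(3) = 2
  deg(4) = 2
  deg(5) = 2

Step 2: Count vertices with odd degree:
  All vertices have even degree (0 odd-degree vertices)

Step 3: Apply Euler's theorem:
  - Eulerian circuit exists iff graph is connected and all vertices have even degree
  - Eulerian path exists iff graph is connected and has 0 or 2 odd-degree vertices

Graph is connected with 0 odd-degree vertices.
Both Eulerian circuit and Eulerian path exist.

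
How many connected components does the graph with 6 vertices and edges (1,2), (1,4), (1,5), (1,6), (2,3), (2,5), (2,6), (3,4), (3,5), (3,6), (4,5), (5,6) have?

Step 1: Build adjacency list from edges:
  1: 2, 4, 5, 6
  2: 1, 3, 5, 6
  3: 2, 4, 5, 6
  4: 1, 3, 5
  5: 1, 2, 3, 4, 6
  6: 1, 2, 3, 5

Step 2: Run BFS/DFS from vertex 1:
  Visited: {1, 2, 4, 5, 6, 3}
  Reached 6 of 6 vertices

Step 3: All 6 vertices reached from vertex 1, so the graph is connected.
Number of connected components: 1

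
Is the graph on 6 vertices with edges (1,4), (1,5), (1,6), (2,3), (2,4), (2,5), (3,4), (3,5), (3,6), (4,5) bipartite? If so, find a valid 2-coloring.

Step 1: Attempt 2-coloring using BFS:
  Start at vertex 1, assign color 0
  Color vertex 4 with color 1 (neighbor of 1)
  Color vertex 5 with color 1 (neighbor of 1)
  Color vertex 6 with color 1 (neighbor of 1)
  Color vertex 2 with color 0 (neighbor of 4)
  Color vertex 3 with color 0 (neighbor of 4)

Step 2: Conflict found! Vertices 4 and 5 are adjacent but have the same color.
This means the graph contains an odd cycle.

The graph is NOT bipartite.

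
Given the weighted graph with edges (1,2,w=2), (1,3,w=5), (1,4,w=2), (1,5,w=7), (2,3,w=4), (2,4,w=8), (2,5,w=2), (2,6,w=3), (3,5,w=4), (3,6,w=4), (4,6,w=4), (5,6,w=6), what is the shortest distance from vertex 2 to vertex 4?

Step 1: Build adjacency list with weights:
  1: 2(w=2), 3(w=5), 4(w=2), 5(w=7)
  2: 1(w=2), 3(w=4), 4(w=8), 5(w=2), 6(w=3)
  3: 1(w=5), 2(w=4), 5(w=4), 6(w=4)
  4: 1(w=2), 2(w=8), 6(w=4)
  5: 1(w=7), 2(w=2), 3(w=4), 6(w=6)
  6: 2(w=3), 3(w=4), 4(w=4), 5(w=6)

Step 2: Apply Dijkstra's algorithm from vertex 2:
  Visit vertex 2 (distance=0)
    Update dist[1] = 2
    Update dist[3] = 4
    Update dist[4] = 8
    Update dist[5] = 2
    Update dist[6] = 3
  Visit vertex 1 (distance=2)
    Update dist[4] = 4
  Visit vertex 5 (distance=2)
  Visit vertex 6 (distance=3)
  Visit vertex 3 (distance=4)
  Visit vertex 4 (distance=4)

Step 3: Shortest path: 2 -> 1 -> 4
Total weight: 2 + 2 = 4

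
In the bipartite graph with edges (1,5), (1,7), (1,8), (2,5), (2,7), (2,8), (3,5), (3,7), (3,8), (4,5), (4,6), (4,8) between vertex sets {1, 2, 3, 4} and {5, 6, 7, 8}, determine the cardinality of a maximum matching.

Step 1: List the neighbors of each left vertex:
  1: 5, 7, 8
  2: 5, 7, 8
  3: 5, 7, 8
  4: 5, 6, 8

Step 2: Greedily match left vertices, then look for augmenting paths:
  Match 1 -- 5
  Match 2 -- 7
  Match 3 -- 8
  Match 4 -- 6
  No augmenting path remains.

Step 3: Verify this is maximum:
  Matching size 4 = min(|L|, |R|) = min(4, 4), which is an upper bound, so this matching is maximum.

Maximum matching: {(1,5), (2,7), (3,8), (4,6)}
Size: 4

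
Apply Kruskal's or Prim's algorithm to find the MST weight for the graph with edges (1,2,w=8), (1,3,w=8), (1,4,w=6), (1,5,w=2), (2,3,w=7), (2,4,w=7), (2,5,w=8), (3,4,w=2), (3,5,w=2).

Apply Kruskal's algorithm (sort edges by weight, add if no cycle):

Sorted edges by weight:
  (1,5) w=2
  (3,4) w=2
  (3,5) w=2
  (1,4) w=6
  (2,3) w=7
  (2,4) w=7
  (1,2) w=8
  (1,3) w=8
  (2,5) w=8

Add edge (1,5) w=2 -- no cycle. Running total: 2
Add edge (3,4) w=2 -- no cycle. Running total: 4
Add edge (3,5) w=2 -- no cycle. Running total: 6
Skip edge (1,4) w=6 -- would create cycle
Add edge (2,3) w=7 -- no cycle. Running total: 13

MST edges: (1,5,w=2), (3,4,w=2), (3,5,w=2), (2,3,w=7)
Total MST weight: 2 + 2 + 2 + 7 = 13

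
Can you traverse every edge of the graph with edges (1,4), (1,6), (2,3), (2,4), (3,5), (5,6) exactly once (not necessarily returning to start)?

Step 1: Find the degree of each vertex:
  deg(1) = 2
  deg(2) = 2
  deg(3) = 2
  deg(4) = 2
  deg(5) = 2
  deg(6) = 2

Step 2: Count vertices with odd degree:
  All vertices have even degree (0 odd-degree vertices)

Step 3: Apply Euler's theorem:
  - Eulerian circuit exists iff graph is connected and all vertices have even degree
  - Eulerian path exists iff graph is connected and has 0 or 2 odd-degree vertices

Graph is connected with 0 odd-degree vertices.
Both Eulerian circuit and Eulerian path exist.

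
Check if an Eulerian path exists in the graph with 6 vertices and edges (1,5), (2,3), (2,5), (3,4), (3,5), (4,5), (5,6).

Step 1: Find the degree of each vertex:
  deg(1) = 1
  deg(2) = 2
  deg(3) = 3
  deg(4) = 2
  deg(5) = 5
  deg(6) = 1

Step 2: Count vertices with odd degree:
  Odd-degree vertices: 1, 3, 5, 6 (4 total)

Step 3: Apply Euler's theorem:
  - Eulerian circuit exists iff graph is connected and all vertices have even degree
  - Eulerian path exists iff graph is connected and has 0 or 2 odd-degree vertices

Graph has 4 odd-degree vertices (need 0 or 2).
Neither Eulerian path nor Eulerian circuit exists.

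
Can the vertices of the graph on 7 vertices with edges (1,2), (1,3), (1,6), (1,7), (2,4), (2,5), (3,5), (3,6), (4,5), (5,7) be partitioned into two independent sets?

Step 1: Attempt 2-coloring using BFS:
  Start at vertex 1, assign color 0
  Color vertex 2 with color 1 (neighbor of 1)
  Color vertex 3 with color 1 (neighbor of 1)
  Color vertex 6 with color 1 (neighbor of 1)
  Color vertex 7 with color 1 (neighbor of 1)
  Color vertex 4 with color 0 (neighbor of 2)
  Color vertex 5 with color 0 (neighbor of 2)

Step 2: Conflict found! Vertices 3 and 6 are adjacent but have the same color.
This means the graph contains an odd cycle.

The graph is NOT bipartite.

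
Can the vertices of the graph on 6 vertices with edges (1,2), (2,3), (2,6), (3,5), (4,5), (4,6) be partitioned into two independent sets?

Step 1: Attempt 2-coloring using BFS:
  Start at vertex 1, assign color 0
  Color vertex 2 with color 1 (neighbor of 1)
  Color vertex 3 with color 0 (neighbor of 2)
  Color vertex 6 with color 0 (neighbor of 2)
  Color vertex 5 with color 1 (neighbor of 3)
  Color vertex 4 with color 1 (neighbor of 6)

Step 2: Conflict found! Vertices 5 and 4 are adjacent but have the same color.
This means the graph contains an odd cycle.

The graph is NOT bipartite.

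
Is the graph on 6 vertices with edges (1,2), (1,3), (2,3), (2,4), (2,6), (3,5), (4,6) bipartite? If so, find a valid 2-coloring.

Step 1: Attempt 2-coloring using BFS:
  Start at vertex 1, assign color 0
  Color vertex 2 with color 1 (neighbor of 1)
  Color vertex 3 with color 1 (neighbor of 1)

Step 2: Conflict found! Vertices 2 and 3 are adjacent but have the same color.
This means the graph contains an odd cycle.

The graph is NOT bipartite.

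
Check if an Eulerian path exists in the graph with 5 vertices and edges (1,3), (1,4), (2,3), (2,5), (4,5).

Step 1: Find the degree of each vertex:
  deg(1) = 2
  deg(2) = 2
  deg(3) = 2
  deg(4) = 2
  deg(5) = 2

Step 2: Count vertices with odd degree:
  All vertices have even degree (0 odd-degree vertices)

Step 3: Apply Euler's theorem:
  - Eulerian circuit exists iff graph is connected and all vertices have even degree
  - Eulerian path exists iff graph is connected and has 0 or 2 odd-degree vertices

Graph is connected with 0 odd-degree vertices.
Both Eulerian circuit and Eulerian path exist.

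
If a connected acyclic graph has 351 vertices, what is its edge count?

A tree on n vertices always has exactly n - 1 edges.
For n = 351: edges = 351 - 1 = 350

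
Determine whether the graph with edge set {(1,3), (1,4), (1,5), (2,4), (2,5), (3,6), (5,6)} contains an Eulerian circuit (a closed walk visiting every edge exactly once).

Step 1: Find the degree of each vertex:
  deg(1) = 3
  deg(2) = 2
  deg(3) = 2
  deg(4) = 2
  deg(5) = 3
  deg(6) = 2

Step 2: Count vertices with odd degree:
  Odd-degree vertices: 1, 5 (2 total)

Step 3: Apply Euler's theorem:
  - Eulerian circuit exists iff graph is connected and all vertices have even degree
  - Eulerian path exists iff graph is connected and has 0 or 2 odd-degree vertices

Graph is connected with exactly 2 odd-degree vertices (1, 5).
Eulerian path exists (starting and ending at the odd-degree vertices), but no Eulerian circuit.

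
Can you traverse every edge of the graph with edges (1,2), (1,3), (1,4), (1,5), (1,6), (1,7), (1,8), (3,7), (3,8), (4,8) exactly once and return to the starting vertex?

Step 1: Find the degree of each vertex:
  deg(1) = 7
  deg(2) = 1
  deg(3) = 3
  deg(4) = 2
  deg(5) = 1
  deg(6) = 1
  deg(7) = 2
  deg(8) = 3

Step 2: Count vertices with odd degree:
  Odd-degree vertices: 1, 2, 3, 5, 6, 8 (6 total)

Step 3: Apply Euler's theorem:
  - Eulerian circuit exists iff graph is connected and all vertices have even degree
  - Eulerian path exists iff graph is connected and has 0 or 2 odd-degree vertices

Graph has 6 odd-degree vertices (need 0 or 2).
Neither Eulerian path nor Eulerian circuit exists.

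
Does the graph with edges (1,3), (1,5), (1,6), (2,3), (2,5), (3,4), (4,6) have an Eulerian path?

Step 1: Find the degree of each vertex:
  deg(1) = 3
  deg(2) = 2
  deg(3) = 3
  deg(4) = 2
  deg(5) = 2
  deg(6) = 2

Step 2: Count vertices with odd degree:
  Odd-degree vertices: 1, 3 (2 total)

Step 3: Apply Euler's theorem:
  - Eulerian circuit exists iff graph is connected and all vertices have even degree
  - Eulerian path exists iff graph is connected and has 0 or 2 odd-degree vertices

Graph is connected with exactly 2 odd-degree vertices (1, 3).
Eulerian path exists (starting and ending at the odd-degree vertices), but no Eulerian circuit.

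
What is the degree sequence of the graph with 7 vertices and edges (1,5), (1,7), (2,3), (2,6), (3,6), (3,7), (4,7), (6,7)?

Step 1: Count edges incident to each vertex:
  deg(1) = 2 (neighbors: 5, 7)
  deg(2) = 2 (neighbors: 3, 6)
  deg(3) = 3 (neighbors: 2, 6, 7)
  deg(4) = 1 (neighbors: 7)
  deg(5) = 1 (neighbors: 1)
  deg(6) = 3 (neighbors: 2, 3, 7)
  deg(7) = 4 (neighbors: 1, 3, 4, 6)

Step 2: Sort degrees in non-increasing order:
  Degrees: [2, 2, 3, 1, 1, 3, 4] -> sorted: [4, 3, 3, 2, 2, 1, 1]

Degree sequence: [4, 3, 3, 2, 2, 1, 1]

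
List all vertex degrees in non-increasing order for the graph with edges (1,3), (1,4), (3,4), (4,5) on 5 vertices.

Step 1: Count edges incident to each vertex:
  deg(1) = 2 (neighbors: 3, 4)
  deg(2) = 0 (neighbors: none)
  deg(3) = 2 (neighbors: 1, 4)
  deg(4) = 3 (neighbors: 1, 3, 5)
  deg(5) = 1 (neighbors: 4)

Step 2: Sort degrees in non-increasing order:
  Degrees: [2, 0, 2, 3, 1] -> sorted: [3, 2, 2, 1, 0]

Degree sequence: [3, 2, 2, 1, 0]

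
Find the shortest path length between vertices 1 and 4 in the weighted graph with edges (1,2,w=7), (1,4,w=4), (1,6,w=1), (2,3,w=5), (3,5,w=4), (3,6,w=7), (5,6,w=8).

Step 1: Build adjacency list with weights:
  1: 2(w=7), 4(w=4), 6(w=1)
  2: 1(w=7), 3(w=5)
  3: 2(w=5), 5(w=4), 6(w=7)
  4: 1(w=4)
  5: 3(w=4), 6(w=8)
  6: 1(w=1), 3(w=7), 5(w=8)

Step 2: Apply Dijkstra's algorithm from vertex 1:
  Visit vertex 1 (distance=0)
    Update dist[2] = 7
    Update dist[4] = 4
    Update dist[6] = 1
  Visit vertex 6 (distance=1)
    Update dist[3] = 8
    Update dist[5] = 9
  Visit vertex 4 (distance=4)

Step 3: Shortest path: 1 -> 4
Total weight: 4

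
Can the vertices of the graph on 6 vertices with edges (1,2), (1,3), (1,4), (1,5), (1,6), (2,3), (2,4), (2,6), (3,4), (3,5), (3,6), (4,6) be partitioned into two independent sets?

Step 1: Attempt 2-coloring using BFS:
  Start at vertex 1, assign color 0
  Color vertex 2 with color 1 (neighbor of 1)
  Color vertex 3 with color 1 (neighbor of 1)
  Color vertex 4 with color 1 (neighbor of 1)
  Color vertex 5 with color 1 (neighbor of 1)
  Color vertex 6 with color 1 (neighbor of 1)

Step 2: Conflict found! Vertices 2 and 3 are adjacent but have the same color.
This means the graph contains an odd cycle.

The graph is NOT bipartite.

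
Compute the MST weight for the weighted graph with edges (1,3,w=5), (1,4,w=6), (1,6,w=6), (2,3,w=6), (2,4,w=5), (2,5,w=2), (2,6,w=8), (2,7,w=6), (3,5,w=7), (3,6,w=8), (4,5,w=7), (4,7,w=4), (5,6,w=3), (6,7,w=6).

Apply Kruskal's algorithm (sort edges by weight, add if no cycle):

Sorted edges by weight:
  (2,5) w=2
  (5,6) w=3
  (4,7) w=4
  (1,3) w=5
  (2,4) w=5
  (1,4) w=6
  (1,6) w=6
  (2,3) w=6
  (2,7) w=6
  (6,7) w=6
  (3,5) w=7
  (4,5) w=7
  (2,6) w=8
  (3,6) w=8

Add edge (2,5) w=2 -- no cycle. Running total: 2
Add edge (5,6) w=3 -- no cycle. Running total: 5
Add edge (4,7) w=4 -- no cycle. Running total: 9
Add edge (1,3) w=5 -- no cycle. Running total: 14
Add edge (2,4) w=5 -- no cycle. Running total: 19
Add edge (1,4) w=6 -- no cycle. Running total: 25

MST edges: (2,5,w=2), (5,6,w=3), (4,7,w=4), (1,3,w=5), (2,4,w=5), (1,4,w=6)
Total MST weight: 2 + 3 + 4 + 5 + 5 + 6 = 25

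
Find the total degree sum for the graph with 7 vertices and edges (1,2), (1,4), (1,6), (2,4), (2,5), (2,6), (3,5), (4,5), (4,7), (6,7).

Step 1: Count edges incident to each vertex:
  deg(1) = 3 (neighbors: 2, 4, 6)
  deg(2) = 4 (neighbors: 1, 4, 5, 6)
  deg(3) = 1 (neighbors: 5)
  deg(4) = 4 (neighbors: 1, 2, 5, 7)
  deg(5) = 3 (neighbors: 2, 3, 4)
  deg(6) = 3 (neighbors: 1, 2, 7)
  deg(7) = 2 (neighbors: 4, 6)

Step 2: Sum all degrees:
  3 + 4 + 1 + 4 + 3 + 3 + 2 = 20

Verification: sum of degrees = 2 * |E| = 2 * 10 = 20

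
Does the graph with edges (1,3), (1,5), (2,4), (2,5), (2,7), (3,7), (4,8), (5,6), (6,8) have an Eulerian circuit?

Step 1: Find the degree of each vertex:
  deg(1) = 2
  deg(2) = 3
  deg(3) = 2
  deg(4) = 2
  deg(5) = 3
  deg(6) = 2
  deg(7) = 2
  deg(8) = 2

Step 2: Count vertices with odd degree:
  Odd-degree vertices: 2, 5 (2 total)

Step 3: Apply Euler's theorem:
  - Eulerian circuit exists iff graph is connected and all vertices have even degree
  - Eulerian path exists iff graph is connected and has 0 or 2 odd-degree vertices

Graph is connected with exactly 2 odd-degree vertices (2, 5).
Eulerian path exists (starting and ending at the odd-degree vertices), but no Eulerian circuit.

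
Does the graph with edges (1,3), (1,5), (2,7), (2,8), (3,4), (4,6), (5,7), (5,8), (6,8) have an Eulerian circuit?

Step 1: Find the degree of each vertex:
  deg(1) = 2
  deg(2) = 2
  deg(3) = 2
  deg(4) = 2
  deg(5) = 3
  deg(6) = 2
  deg(7) = 2
  deg(8) = 3

Step 2: Count vertices with odd degree:
  Odd-degree vertices: 5, 8 (2 total)

Step 3: Apply Euler's theorem:
  - Eulerian circuit exists iff graph is connected and all vertices have even degree
  - Eulerian path exists iff graph is connected and has 0 or 2 odd-degree vertices

Graph is connected with exactly 2 odd-degree vertices (5, 8).
Eulerian path exists (starting and ending at the odd-degree vertices), but no Eulerian circuit.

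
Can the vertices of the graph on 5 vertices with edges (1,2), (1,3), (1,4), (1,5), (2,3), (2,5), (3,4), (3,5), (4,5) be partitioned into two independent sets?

Step 1: Attempt 2-coloring using BFS:
  Start at vertex 1, assign color 0
  Color vertex 2 with color 1 (neighbor of 1)
  Color vertex 3 with color 1 (neighbor of 1)
  Color vertex 4 with color 1 (neighbor of 1)
  Color vertex 5 with color 1 (neighbor of 1)

Step 2: Conflict found! Vertices 2 and 3 are adjacent but have the same color.
This means the graph contains an odd cycle.

The graph is NOT bipartite.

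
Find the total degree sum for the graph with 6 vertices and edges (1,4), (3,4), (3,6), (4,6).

Step 1: Count edges incident to each vertex:
  deg(1) = 1 (neighbors: 4)
  deg(2) = 0 (neighbors: none)
  deg(3) = 2 (neighbors: 4, 6)
  deg(4) = 3 (neighbors: 1, 3, 6)
  deg(5) = 0 (neighbors: none)
  deg(6) = 2 (neighbors: 3, 4)

Step 2: Sum all degrees:
  1 + 0 + 2 + 3 + 0 + 2 = 8

Verification: sum of degrees = 2 * |E| = 2 * 4 = 8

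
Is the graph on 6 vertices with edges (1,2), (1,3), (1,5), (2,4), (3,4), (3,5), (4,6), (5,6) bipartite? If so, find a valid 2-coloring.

Step 1: Attempt 2-coloring using BFS:
  Start at vertex 1, assign color 0
  Color vertex 2 with color 1 (neighbor of 1)
  Color vertex 3 with color 1 (neighbor of 1)
  Color vertex 5 with color 1 (neighbor of 1)
  Color vertex 4 with color 0 (neighbor of 2)

Step 2: Conflict found! Vertices 3 and 5 are adjacent but have the same color.
This means the graph contains an odd cycle.

The graph is NOT bipartite.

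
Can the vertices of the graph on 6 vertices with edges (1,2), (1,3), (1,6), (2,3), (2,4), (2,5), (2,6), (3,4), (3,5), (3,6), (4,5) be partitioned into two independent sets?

Step 1: Attempt 2-coloring using BFS:
  Start at vertex 1, assign color 0
  Color vertex 2 with color 1 (neighbor of 1)
  Color vertex 3 with color 1 (neighbor of 1)
  Color vertex 6 with color 1 (neighbor of 1)

Step 2: Conflict found! Vertices 2 and 3 are adjacent but have the same color.
This means the graph contains an odd cycle.

The graph is NOT bipartite.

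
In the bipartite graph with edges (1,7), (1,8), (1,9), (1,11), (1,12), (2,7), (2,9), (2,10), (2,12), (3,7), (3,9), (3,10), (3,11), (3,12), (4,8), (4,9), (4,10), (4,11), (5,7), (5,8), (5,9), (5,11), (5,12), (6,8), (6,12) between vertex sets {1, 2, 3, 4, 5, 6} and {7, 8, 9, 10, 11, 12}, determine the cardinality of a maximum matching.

Step 1: List the neighbors of each left vertex:
  1: 7, 8, 9, 11, 12
  2: 7, 9, 10, 12
  3: 7, 9, 10, 11, 12
  4: 8, 9, 10, 11
  5: 7, 8, 9, 11, 12
  6: 8, 12

Step 2: Greedily match left vertices, then look for augmenting paths:
  Match 1 -- 7
  Match 2 -- 9
  Match 3 -- 10
  Match 4 -- 8
  Match 5 -- 11
  Match 6 -- 12
  No augmenting path remains.

Step 3: Verify this is maximum:
  Matching size 6 = min(|L|, |R|) = min(6, 6), which is an upper bound, so this matching is maximum.

Maximum matching: {(1,7), (2,9), (3,10), (4,8), (5,11), (6,12)}
Size: 6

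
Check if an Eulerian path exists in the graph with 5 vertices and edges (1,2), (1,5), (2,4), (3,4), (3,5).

Step 1: Find the degree of each vertex:
  deg(1) = 2
  deg(2) = 2
  deg(3) = 2
  deg(4) = 2
  deg(5) = 2

Step 2: Count vertices with odd degree:
  All vertices have even degree (0 odd-degree vertices)

Step 3: Apply Euler's theorem:
  - Eulerian circuit exists iff graph is connected and all vertices have even degree
  - Eulerian path exists iff graph is connected and has 0 or 2 odd-degree vertices

Graph is connected with 0 odd-degree vertices.
Both Eulerian circuit and Eulerian path exist.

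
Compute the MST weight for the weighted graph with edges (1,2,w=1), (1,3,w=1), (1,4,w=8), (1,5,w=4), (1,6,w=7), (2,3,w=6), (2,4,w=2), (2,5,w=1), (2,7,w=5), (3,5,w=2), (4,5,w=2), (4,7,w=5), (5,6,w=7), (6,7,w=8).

Apply Kruskal's algorithm (sort edges by weight, add if no cycle):

Sorted edges by weight:
  (1,3) w=1
  (1,2) w=1
  (2,5) w=1
  (2,4) w=2
  (3,5) w=2
  (4,5) w=2
  (1,5) w=4
  (2,7) w=5
  (4,7) w=5
  (2,3) w=6
  (1,6) w=7
  (5,6) w=7
  (1,4) w=8
  (6,7) w=8

Add edge (1,3) w=1 -- no cycle. Running total: 1
Add edge (1,2) w=1 -- no cycle. Running total: 2
Add edge (2,5) w=1 -- no cycle. Running total: 3
Add edge (2,4) w=2 -- no cycle. Running total: 5
Skip edge (3,5) w=2 -- would create cycle
Skip edge (4,5) w=2 -- would create cycle
Skip edge (1,5) w=4 -- would create cycle
Add edge (2,7) w=5 -- no cycle. Running total: 10
Skip edge (4,7) w=5 -- would create cycle
Skip edge (2,3) w=6 -- would create cycle
Add edge (1,6) w=7 -- no cycle. Running total: 17

MST edges: (1,3,w=1), (1,2,w=1), (2,5,w=1), (2,4,w=2), (2,7,w=5), (1,6,w=7)
Total MST weight: 1 + 1 + 1 + 2 + 5 + 7 = 17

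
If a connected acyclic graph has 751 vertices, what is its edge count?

A tree on n vertices always has exactly n - 1 edges.
For n = 751: edges = 751 - 1 = 750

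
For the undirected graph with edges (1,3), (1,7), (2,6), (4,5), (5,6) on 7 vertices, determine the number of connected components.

Step 1: Build adjacency list from edges:
  1: 3, 7
  2: 6
  3: 1
  4: 5
  5: 4, 6
  6: 2, 5
  7: 1

Step 2: Run BFS/DFS from vertex 1:
  Visited: {1, 3, 7}
  Reached 3 of 7 vertices

Step 3: Only 3 of 7 vertices reached. Graph is disconnected.
Connected components: {1, 3, 7}, {2, 4, 5, 6}
Number of connected components: 2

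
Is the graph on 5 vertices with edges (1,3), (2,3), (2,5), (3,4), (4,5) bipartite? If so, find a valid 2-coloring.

Step 1: Attempt 2-coloring using BFS:
  Start at vertex 1, assign color 0
  Color vertex 3 with color 1 (neighbor of 1)
  Color vertex 2 with color 0 (neighbor of 3)
  Color vertex 4 with color 0 (neighbor of 3)
  Color vertex 5 with color 1 (neighbor of 2)

Step 2: 2-coloring succeeded. No conflicts found.
  Set A (color 0): {1, 2, 4}
  Set B (color 1): {3, 5}

The graph is bipartite with partition {1, 2, 4}, {3, 5}.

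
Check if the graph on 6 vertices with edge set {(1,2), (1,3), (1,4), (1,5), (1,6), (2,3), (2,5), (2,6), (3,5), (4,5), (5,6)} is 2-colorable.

Step 1: Attempt 2-coloring using BFS:
  Start at vertex 1, assign color 0
  Color vertex 2 with color 1 (neighbor of 1)
  Color vertex 3 with color 1 (neighbor of 1)
  Color vertex 4 with color 1 (neighbor of 1)
  Color vertex 5 with color 1 (neighbor of 1)
  Color vertex 6 with color 1 (neighbor of 1)

Step 2: Conflict found! Vertices 2 and 3 are adjacent but have the same color.
This means the graph contains an odd cycle.

The graph is NOT bipartite.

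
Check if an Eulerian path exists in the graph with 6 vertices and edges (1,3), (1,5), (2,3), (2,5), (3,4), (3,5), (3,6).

Step 1: Find the degree of each vertex:
  deg(1) = 2
  deg(2) = 2
  deg(3) = 5
  deg(4) = 1
  deg(5) = 3
  deg(6) = 1

Step 2: Count vertices with odd degree:
  Odd-degree vertices: 3, 4, 5, 6 (4 total)

Step 3: Apply Euler's theorem:
  - Eulerian circuit exists iff graph is connected and all vertices have even degree
  - Eulerian path exists iff graph is connected and has 0 or 2 odd-degree vertices

Graph has 4 odd-degree vertices (need 0 or 2).
Neither Eulerian path nor Eulerian circuit exists.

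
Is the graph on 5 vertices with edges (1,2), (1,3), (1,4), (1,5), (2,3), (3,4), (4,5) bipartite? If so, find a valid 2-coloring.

Step 1: Attempt 2-coloring using BFS:
  Start at vertex 1, assign color 0
  Color vertex 2 with color 1 (neighbor of 1)
  Color vertex 3 with color 1 (neighbor of 1)
  Color vertex 4 with color 1 (neighbor of 1)
  Color vertex 5 with color 1 (neighbor of 1)

Step 2: Conflict found! Vertices 2 and 3 are adjacent but have the same color.
This means the graph contains an odd cycle.

The graph is NOT bipartite.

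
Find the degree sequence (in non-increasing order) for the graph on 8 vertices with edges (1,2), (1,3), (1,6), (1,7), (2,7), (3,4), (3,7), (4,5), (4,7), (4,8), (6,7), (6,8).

Step 1: Count edges incident to each vertex:
  deg(1) = 4 (neighbors: 2, 3, 6, 7)
  deg(2) = 2 (neighbors: 1, 7)
  deg(3) = 3 (neighbors: 1, 4, 7)
  deg(4) = 4 (neighbors: 3, 5, 7, 8)
  deg(5) = 1 (neighbors: 4)
  deg(6) = 3 (neighbors: 1, 7, 8)
  deg(7) = 5 (neighbors: 1, 2, 3, 4, 6)
  deg(8) = 2 (neighbors: 4, 6)

Step 2: Sort degrees in non-increasing order:
  Degrees: [4, 2, 3, 4, 1, 3, 5, 2] -> sorted: [5, 4, 4, 3, 3, 2, 2, 1]

Degree sequence: [5, 4, 4, 3, 3, 2, 2, 1]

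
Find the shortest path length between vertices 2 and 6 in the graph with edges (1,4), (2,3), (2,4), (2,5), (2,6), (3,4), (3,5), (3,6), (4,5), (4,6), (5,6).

Step 1: Build adjacency list:
  1: 4
  2: 3, 4, 5, 6
  3: 2, 4, 5, 6
  4: 1, 2, 3, 5, 6
  5: 2, 3, 4, 6
  6: 2, 3, 4, 5

Step 2: BFS from vertex 2 to find shortest path to 6:
  vertex 3 reached at distance 1
  vertex 4 reached at distance 1
  vertex 5 reached at distance 1
  vertex 6 reached at distance 1

Step 3: Shortest path: 2 -> 6
Path length: 1 edge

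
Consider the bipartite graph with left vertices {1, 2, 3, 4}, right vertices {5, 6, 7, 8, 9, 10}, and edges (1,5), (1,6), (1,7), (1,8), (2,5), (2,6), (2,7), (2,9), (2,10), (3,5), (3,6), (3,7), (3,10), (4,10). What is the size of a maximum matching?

Step 1: List the neighbors of each left vertex:
  1: 5, 6, 7, 8
  2: 5, 6, 7, 9, 10
  3: 5, 6, 7, 10
  4: 10

Step 2: Greedily match left vertices, then look for augmenting paths:
  Match 1 -- 5
  Match 2 -- 6
  Match 3 -- 7
  Match 4 -- 10
  No augmenting path remains.

Step 3: Verify this is maximum:
  Matching size 4 = min(|L|, |R|) = min(4, 6), which is an upper bound, so this matching is maximum.

Maximum matching: {(1,5), (2,6), (3,7), (4,10)}
Size: 4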